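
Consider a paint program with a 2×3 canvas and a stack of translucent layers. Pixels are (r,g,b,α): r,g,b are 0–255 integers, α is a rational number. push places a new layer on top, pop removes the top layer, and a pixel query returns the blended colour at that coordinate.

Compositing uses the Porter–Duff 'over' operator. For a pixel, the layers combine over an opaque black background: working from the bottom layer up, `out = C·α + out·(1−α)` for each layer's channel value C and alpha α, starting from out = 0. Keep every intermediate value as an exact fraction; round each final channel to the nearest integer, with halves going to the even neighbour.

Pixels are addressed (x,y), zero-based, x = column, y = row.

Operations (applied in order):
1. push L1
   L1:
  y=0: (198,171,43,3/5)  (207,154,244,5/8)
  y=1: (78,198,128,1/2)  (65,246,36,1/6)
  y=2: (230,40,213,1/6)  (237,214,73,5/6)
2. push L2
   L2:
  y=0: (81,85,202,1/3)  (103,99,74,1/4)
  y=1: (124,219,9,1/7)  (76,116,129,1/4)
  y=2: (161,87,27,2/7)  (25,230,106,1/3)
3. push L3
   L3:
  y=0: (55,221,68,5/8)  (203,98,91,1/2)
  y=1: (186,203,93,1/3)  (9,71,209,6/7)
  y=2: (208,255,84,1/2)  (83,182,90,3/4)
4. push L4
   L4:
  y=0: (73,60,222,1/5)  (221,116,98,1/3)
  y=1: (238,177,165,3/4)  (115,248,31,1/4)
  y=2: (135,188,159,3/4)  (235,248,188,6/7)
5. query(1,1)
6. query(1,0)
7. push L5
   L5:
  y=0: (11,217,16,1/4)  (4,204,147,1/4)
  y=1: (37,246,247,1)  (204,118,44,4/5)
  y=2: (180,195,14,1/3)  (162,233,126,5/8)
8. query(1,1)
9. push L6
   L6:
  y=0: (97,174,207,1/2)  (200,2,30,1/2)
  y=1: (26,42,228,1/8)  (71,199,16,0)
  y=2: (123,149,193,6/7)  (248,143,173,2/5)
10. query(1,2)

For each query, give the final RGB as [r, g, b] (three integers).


at x=1,y=1 over L1,L2,L3,L4:
L1 α=1/6: [65/6, 41, 6]
L2 α=1/4: [217/8, 239/4, 147/4]
L3 α=6/7: [649/56, 1943/28, 5163/28]
L4 α=1/4: [8387/224, 12773/112, 16357/112]
rounded: [37, 114, 146]

(1,0) stack=L1,L2,L3,L4; from [0,0,0]:
+L1 (α=5/8) → [1035/8, 385/4, 305/2]
+L2 (α=1/4) → [3929/32, 1551/16, 1063/8]
+L3 (α=1/2) → [10425/64, 3119/32, 1791/16]
+L4 (α=1/3) → [17497/96, 4975/48, 2575/24]
rounded: [182, 104, 107]

at x=1,y=1 over L1,L2,L3,L4,L5:
L1 α=1/6: [65/6, 41, 6]
L2 α=1/4: [217/8, 239/4, 147/4]
L3 α=6/7: [649/56, 1943/28, 5163/28]
L4 α=1/4: [8387/224, 12773/112, 16357/112]
L5 α=4/5: [191171/1120, 65637/560, 36069/560]
→ [171, 117, 64]

query (1,2) [L1,L2,L3,L4,L5,L6] — begin 0,0,0
L1 α=5/6: [395/2, 535/3, 365/6]
L2 α=1/3: [140, 1760/9, 683/9]
L3 α=3/4: [389/4, 3337/18, 3113/36]
L4 α=6/7: [6029/28, 4303/18, 43721/252]
L5 α=5/8: [40767/224, 11293/48, 96641/672]
L6 α=2/5: [46681/224, 15869/80, 34829/224]
= [208, 198, 155]


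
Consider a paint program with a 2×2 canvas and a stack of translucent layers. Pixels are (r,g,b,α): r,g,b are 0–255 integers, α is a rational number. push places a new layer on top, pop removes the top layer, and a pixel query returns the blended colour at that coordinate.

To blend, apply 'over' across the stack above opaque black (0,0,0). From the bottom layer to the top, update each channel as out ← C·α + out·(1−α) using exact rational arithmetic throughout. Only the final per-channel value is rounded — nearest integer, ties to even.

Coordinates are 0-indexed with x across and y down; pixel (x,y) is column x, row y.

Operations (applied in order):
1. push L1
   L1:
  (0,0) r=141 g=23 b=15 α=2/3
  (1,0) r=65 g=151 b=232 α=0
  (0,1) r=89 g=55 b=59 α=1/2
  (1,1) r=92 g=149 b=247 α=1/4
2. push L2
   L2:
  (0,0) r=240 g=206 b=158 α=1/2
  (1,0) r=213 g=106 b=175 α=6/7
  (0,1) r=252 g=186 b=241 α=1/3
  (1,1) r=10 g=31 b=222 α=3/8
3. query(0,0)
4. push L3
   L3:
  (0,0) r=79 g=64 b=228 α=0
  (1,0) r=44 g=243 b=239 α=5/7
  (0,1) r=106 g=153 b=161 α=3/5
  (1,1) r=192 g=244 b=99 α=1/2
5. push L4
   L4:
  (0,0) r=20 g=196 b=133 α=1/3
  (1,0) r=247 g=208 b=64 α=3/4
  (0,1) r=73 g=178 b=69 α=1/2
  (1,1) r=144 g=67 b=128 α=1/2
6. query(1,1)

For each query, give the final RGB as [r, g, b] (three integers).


(0,0) stack=L1,L2; from [0,0,0]:
+L1 (α=2/3) → [94, 46/3, 10]
+L2 (α=1/2) → [167, 332/3, 84]
= [167, 111, 84]

at x=1,y=1 over L1,L2,L3,L4:
+L1 (α=1/4) → [23, 149/4, 247/4]
+L2 (α=3/8) → [145/8, 1117/32, 3899/32]
+L3 (α=1/2) → [1681/16, 8925/64, 7067/64]
+L4 (α=1/2) → [3985/32, 13213/128, 15259/128]
= [125, 103, 119]


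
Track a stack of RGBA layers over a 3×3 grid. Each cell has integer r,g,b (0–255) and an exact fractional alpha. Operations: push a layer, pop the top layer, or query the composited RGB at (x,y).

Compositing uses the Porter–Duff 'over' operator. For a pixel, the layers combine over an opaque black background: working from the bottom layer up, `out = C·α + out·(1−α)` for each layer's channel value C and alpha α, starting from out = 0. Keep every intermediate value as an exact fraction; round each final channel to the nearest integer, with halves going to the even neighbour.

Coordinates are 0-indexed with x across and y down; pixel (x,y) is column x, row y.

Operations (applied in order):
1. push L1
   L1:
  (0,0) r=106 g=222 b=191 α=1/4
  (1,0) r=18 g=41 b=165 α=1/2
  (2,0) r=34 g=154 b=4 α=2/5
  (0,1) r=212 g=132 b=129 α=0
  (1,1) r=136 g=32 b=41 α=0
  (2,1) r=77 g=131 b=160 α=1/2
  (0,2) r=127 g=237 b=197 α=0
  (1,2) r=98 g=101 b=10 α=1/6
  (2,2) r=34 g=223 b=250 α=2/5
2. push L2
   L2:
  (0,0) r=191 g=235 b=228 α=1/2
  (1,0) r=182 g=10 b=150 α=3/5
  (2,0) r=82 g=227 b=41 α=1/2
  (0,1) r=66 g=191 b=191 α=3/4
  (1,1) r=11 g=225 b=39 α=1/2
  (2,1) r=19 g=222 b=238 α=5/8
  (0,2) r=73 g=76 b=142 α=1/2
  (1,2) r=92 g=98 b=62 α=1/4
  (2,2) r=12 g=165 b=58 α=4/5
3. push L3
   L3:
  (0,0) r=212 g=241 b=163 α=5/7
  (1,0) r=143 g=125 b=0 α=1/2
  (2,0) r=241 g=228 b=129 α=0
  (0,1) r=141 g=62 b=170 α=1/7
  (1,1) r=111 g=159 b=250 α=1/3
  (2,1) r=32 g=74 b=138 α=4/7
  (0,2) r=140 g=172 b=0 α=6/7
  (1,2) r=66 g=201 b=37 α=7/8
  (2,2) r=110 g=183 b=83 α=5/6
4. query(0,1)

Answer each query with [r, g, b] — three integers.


(0,1) stack=L1,L2,L3; from [0,0,0]:
after L1 α=0: [0, 0, 0]
after L2 α=3/4: [99/2, 573/4, 573/4]
after L3 α=1/7: [438/7, 1843/14, 2059/14]
rounded: [63, 132, 147]


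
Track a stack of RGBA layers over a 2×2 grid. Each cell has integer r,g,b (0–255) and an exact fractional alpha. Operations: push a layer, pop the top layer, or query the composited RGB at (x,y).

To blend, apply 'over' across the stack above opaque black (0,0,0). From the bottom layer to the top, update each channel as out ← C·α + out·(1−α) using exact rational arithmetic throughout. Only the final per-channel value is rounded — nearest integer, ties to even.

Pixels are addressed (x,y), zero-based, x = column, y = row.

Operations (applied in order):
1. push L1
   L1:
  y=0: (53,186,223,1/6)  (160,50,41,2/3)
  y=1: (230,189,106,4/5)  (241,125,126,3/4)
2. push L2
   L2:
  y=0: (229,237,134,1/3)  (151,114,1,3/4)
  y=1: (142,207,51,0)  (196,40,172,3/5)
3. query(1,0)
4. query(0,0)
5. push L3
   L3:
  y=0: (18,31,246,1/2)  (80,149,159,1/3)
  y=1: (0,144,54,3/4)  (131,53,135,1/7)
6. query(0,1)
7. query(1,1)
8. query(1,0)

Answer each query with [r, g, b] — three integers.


(1,0) stack=L1,L2; from [0,0,0]:
L1 α=2/3: [320/3, 100/3, 82/3]
L2 α=3/4: [1679/12, 563/6, 91/12]
→ [140, 94, 8]

at x=0,y=0 over L1,L2:
+L1 (α=1/6) → [53/6, 31, 223/6]
+L2 (α=1/3) → [740/9, 299/3, 625/9]
rounded: [82, 100, 69]

at x=0,y=1 over L1,L2,L3:
L1 α=4/5: [184, 756/5, 424/5]
L2 α=0: [184, 756/5, 424/5]
L3 α=3/4: [46, 729/5, 617/10]
→ [46, 146, 62]

query (1,1) [L1,L2,L3] — begin 0,0,0
L1 α=3/4: [723/4, 375/4, 189/2]
L2 α=3/5: [1899/10, 123/2, 141]
L3 α=1/7: [6352/35, 422/7, 981/7]
= [181, 60, 140]

(1,0) stack=L1,L2,L3; from [0,0,0]:
after L1 α=2/3: [320/3, 100/3, 82/3]
after L2 α=3/4: [1679/12, 563/6, 91/12]
after L3 α=1/3: [2159/18, 1010/9, 1045/18]
rounded: [120, 112, 58]


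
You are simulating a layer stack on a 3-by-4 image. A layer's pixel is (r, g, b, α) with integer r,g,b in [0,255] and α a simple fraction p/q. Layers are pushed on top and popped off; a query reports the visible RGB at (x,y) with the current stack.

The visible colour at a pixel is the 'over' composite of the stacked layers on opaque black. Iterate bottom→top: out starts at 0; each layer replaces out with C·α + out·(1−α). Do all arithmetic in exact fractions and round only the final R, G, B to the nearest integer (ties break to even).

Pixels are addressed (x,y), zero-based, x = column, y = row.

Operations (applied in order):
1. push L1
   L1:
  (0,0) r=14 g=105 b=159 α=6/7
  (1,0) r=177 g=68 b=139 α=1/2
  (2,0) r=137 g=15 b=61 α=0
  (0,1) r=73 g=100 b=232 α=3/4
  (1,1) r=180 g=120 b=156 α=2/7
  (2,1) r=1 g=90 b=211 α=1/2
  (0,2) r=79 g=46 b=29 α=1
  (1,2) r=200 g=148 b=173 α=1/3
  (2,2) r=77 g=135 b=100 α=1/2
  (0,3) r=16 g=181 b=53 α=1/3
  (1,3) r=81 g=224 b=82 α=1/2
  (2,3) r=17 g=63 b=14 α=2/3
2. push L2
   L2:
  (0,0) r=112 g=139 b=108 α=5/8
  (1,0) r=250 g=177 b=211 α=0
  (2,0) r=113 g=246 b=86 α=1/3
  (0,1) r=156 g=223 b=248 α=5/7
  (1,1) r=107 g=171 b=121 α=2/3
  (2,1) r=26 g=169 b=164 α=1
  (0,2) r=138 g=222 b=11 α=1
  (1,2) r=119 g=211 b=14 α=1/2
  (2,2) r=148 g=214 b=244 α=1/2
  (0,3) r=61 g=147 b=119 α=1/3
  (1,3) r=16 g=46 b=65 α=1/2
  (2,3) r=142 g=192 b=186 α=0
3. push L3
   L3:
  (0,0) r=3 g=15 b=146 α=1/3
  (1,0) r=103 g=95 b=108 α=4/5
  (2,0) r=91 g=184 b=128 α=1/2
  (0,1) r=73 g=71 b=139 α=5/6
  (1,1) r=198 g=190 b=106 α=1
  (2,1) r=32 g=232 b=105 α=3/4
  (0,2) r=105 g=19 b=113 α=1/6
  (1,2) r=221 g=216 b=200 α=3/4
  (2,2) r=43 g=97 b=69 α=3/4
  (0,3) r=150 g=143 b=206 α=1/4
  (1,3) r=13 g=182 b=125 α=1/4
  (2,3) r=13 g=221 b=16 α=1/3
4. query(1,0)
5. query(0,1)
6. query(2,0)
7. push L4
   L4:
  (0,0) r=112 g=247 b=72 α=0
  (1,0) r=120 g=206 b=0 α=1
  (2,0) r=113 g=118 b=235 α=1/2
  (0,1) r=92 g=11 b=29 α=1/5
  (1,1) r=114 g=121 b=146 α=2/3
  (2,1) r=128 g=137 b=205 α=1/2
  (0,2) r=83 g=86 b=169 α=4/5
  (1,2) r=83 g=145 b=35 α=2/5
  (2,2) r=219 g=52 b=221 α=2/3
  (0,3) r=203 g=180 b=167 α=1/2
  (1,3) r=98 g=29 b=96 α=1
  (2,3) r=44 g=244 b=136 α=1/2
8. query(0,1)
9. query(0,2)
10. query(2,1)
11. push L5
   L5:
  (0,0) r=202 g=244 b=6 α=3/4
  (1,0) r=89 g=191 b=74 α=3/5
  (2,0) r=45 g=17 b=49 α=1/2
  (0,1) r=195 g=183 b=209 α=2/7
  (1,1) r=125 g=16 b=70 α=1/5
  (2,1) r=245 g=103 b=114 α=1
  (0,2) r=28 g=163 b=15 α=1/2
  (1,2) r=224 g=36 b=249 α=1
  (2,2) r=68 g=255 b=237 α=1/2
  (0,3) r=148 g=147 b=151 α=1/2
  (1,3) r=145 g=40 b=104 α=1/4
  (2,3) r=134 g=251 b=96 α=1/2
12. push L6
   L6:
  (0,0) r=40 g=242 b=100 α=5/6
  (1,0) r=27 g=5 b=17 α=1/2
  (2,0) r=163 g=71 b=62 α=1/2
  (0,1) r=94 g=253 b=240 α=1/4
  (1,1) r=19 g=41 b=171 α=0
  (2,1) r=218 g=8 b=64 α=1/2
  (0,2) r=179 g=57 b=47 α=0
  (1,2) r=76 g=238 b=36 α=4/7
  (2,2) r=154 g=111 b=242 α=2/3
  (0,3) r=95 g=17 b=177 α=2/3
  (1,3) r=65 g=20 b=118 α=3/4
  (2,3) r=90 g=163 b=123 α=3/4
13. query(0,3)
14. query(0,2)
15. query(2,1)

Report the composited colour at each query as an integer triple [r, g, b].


query (1,0) [L1,L2,L3] — begin 0,0,0
after L1 α=1/2: [177/2, 34, 139/2]
after L2 α=0: [177/2, 34, 139/2]
after L3 α=4/5: [1001/10, 414/5, 1003/10]
rounded: [100, 83, 100]

query (0,1) [L1,L2,L3] — begin 0,0,0
L1 α=3/4: [219/4, 75, 174]
L2 α=5/7: [1779/14, 1265/7, 1588/7]
L3 α=5/6: [6889/84, 625/7, 2151/14]
→ [82, 89, 154]

(2,0) stack=L1,L2,L3; from [0,0,0]:
L1 α=0: [0, 0, 0]
L2 α=1/3: [113/3, 82, 86/3]
L3 α=1/2: [193/3, 133, 235/3]
rounded: [64, 133, 78]

(0,1) stack=L1,L2,L3,L4; from [0,0,0]:
+L1 (α=3/4) → [219/4, 75, 174]
+L2 (α=5/7) → [1779/14, 1265/7, 1588/7]
+L3 (α=5/6) → [6889/84, 625/7, 2151/14]
+L4 (α=1/5) → [8821/105, 2577/35, 901/7]
rounded: [84, 74, 129]

(0,2) stack=L1,L2,L3,L4; from [0,0,0]:
after L1 α=1: [79, 46, 29]
after L2 α=1: [138, 222, 11]
after L3 α=1/6: [265/2, 1129/6, 28]
after L4 α=4/5: [929/10, 3193/30, 704/5]
= [93, 106, 141]

at x=2,y=1 over L1,L2,L3,L4:
L1 α=1/2: [1/2, 45, 211/2]
L2 α=1: [26, 169, 164]
L3 α=3/4: [61/2, 865/4, 479/4]
L4 α=1/2: [317/4, 1413/8, 1299/8]
= [79, 177, 162]

at x=0,y=3 over L1,L2,L3,L4,L5,L6:
L1 α=1/3: [16/3, 181/3, 53/3]
L2 α=1/3: [215/9, 803/9, 463/9]
L3 α=1/4: [665/12, 308/3, 1081/12]
L4 α=1/2: [3101/24, 424/3, 3085/24]
L5 α=1/2: [6653/48, 865/6, 6709/48]
L6 α=2/3: [15773/144, 1069/18, 23701/144]
rounded: [110, 59, 165]

query (0,2) [L1,L2,L3,L4,L5,L6] — begin 0,0,0
after L1 α=1: [79, 46, 29]
after L2 α=1: [138, 222, 11]
after L3 α=1/6: [265/2, 1129/6, 28]
after L4 α=4/5: [929/10, 3193/30, 704/5]
after L5 α=1/2: [1209/20, 8083/60, 779/10]
after L6 α=0: [1209/20, 8083/60, 779/10]
= [60, 135, 78]

(2,1) stack=L1,L2,L3,L4,L5,L6; from [0,0,0]:
after L1 α=1/2: [1/2, 45, 211/2]
after L2 α=1: [26, 169, 164]
after L3 α=3/4: [61/2, 865/4, 479/4]
after L4 α=1/2: [317/4, 1413/8, 1299/8]
after L5 α=1: [245, 103, 114]
after L6 α=1/2: [463/2, 111/2, 89]
= [232, 56, 89]


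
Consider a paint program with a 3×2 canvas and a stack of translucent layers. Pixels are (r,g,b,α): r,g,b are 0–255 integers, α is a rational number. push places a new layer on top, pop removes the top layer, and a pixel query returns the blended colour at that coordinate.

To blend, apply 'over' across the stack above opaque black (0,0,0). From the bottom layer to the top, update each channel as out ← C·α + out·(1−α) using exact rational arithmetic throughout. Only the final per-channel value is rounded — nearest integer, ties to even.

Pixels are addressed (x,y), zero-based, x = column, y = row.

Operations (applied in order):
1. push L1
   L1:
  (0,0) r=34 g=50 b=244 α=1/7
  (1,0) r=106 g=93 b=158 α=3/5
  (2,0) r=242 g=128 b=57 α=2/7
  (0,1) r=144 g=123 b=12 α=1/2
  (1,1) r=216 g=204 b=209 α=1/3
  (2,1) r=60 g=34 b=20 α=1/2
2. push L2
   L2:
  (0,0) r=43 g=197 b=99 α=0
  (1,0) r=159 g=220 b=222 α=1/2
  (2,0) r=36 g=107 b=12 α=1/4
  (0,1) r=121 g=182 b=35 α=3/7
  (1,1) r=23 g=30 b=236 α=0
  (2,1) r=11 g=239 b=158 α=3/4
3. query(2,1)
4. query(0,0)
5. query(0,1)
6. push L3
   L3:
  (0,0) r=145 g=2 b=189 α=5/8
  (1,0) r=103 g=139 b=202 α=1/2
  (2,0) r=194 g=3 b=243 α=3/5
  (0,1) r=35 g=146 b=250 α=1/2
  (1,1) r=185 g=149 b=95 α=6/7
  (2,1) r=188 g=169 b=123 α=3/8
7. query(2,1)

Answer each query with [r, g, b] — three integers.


at x=2,y=1 over L1,L2:
+L1 (α=1/2) → [30, 17, 10]
+L2 (α=3/4) → [63/4, 367/2, 121]
= [16, 184, 121]

query (0,0) [L1,L2] — begin 0,0,0
L1 α=1/7: [34/7, 50/7, 244/7]
L2 α=0: [34/7, 50/7, 244/7]
→ [5, 7, 35]

query (0,1) [L1,L2] — begin 0,0,0
L1 α=1/2: [72, 123/2, 6]
L2 α=3/7: [93, 792/7, 129/7]
= [93, 113, 18]

query (2,1) [L1,L2,L3] — begin 0,0,0
+L1 (α=1/2) → [30, 17, 10]
+L2 (α=3/4) → [63/4, 367/2, 121]
+L3 (α=3/8) → [2571/32, 2849/16, 487/4]
→ [80, 178, 122]


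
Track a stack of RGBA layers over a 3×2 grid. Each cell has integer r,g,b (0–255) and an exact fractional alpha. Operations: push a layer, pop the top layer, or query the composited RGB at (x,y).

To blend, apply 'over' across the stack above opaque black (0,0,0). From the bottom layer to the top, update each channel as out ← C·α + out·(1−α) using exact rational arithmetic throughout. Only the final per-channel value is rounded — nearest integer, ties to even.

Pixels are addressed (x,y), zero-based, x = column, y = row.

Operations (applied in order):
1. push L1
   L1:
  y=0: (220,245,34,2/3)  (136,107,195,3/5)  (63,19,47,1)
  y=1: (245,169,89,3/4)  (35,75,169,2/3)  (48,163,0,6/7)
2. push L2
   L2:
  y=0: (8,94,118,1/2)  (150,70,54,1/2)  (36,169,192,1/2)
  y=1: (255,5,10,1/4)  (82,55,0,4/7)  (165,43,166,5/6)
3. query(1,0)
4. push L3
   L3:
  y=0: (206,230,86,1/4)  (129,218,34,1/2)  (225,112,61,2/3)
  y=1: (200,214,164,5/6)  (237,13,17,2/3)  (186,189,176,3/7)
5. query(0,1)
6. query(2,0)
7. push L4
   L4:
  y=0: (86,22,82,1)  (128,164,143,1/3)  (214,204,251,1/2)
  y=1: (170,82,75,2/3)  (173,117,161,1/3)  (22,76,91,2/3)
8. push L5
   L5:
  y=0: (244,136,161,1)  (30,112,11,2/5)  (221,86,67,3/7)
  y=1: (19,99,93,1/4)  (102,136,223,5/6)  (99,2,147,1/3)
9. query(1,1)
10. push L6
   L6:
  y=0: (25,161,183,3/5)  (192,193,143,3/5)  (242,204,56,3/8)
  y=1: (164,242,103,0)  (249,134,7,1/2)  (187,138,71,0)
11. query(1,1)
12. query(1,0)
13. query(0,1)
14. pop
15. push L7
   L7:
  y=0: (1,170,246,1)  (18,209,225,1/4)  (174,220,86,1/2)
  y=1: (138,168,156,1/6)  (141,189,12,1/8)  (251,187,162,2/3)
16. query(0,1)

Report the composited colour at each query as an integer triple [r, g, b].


query (1,0) [L1,L2] — begin 0,0,0
+L1 (α=3/5) → [408/5, 321/5, 117]
+L2 (α=1/2) → [579/5, 671/10, 171/2]
rounded: [116, 67, 86]

(0,1) stack=L1,L2,L3; from [0,0,0]:
+L1 (α=3/4) → [735/4, 507/4, 267/4]
+L2 (α=1/4) → [3225/16, 1541/16, 841/16]
+L3 (α=5/6) → [19225/96, 18661/96, 13961/96]
rounded: [200, 194, 145]

query (2,0) [L1,L2,L3] — begin 0,0,0
+L1 (α=1) → [63, 19, 47]
+L2 (α=1/2) → [99/2, 94, 239/2]
+L3 (α=2/3) → [333/2, 106, 161/2]
→ [166, 106, 80]

(1,1) stack=L1,L2,L3,L4,L5; from [0,0,0]:
+L1 (α=2/3) → [70/3, 50, 338/3]
+L2 (α=4/7) → [398/7, 370/7, 338/7]
+L3 (α=2/3) → [3716/21, 184/7, 192/7]
+L4 (α=1/3) → [11065/63, 1187/21, 1511/21]
+L5 (α=5/6) → [43195/378, 15467/126, 12463/63]
→ [114, 123, 198]

(1,1) stack=L1,L2,L3,L4,L5,L6; from [0,0,0]:
+L1 (α=2/3) → [70/3, 50, 338/3]
+L2 (α=4/7) → [398/7, 370/7, 338/7]
+L3 (α=2/3) → [3716/21, 184/7, 192/7]
+L4 (α=1/3) → [11065/63, 1187/21, 1511/21]
+L5 (α=5/6) → [43195/378, 15467/126, 12463/63]
+L6 (α=1/2) → [137317/756, 32351/252, 6452/63]
= [182, 128, 102]

at x=1,y=0 over L1,L2,L3,L4,L5,L6:
L1 α=3/5: [408/5, 321/5, 117]
L2 α=1/2: [579/5, 671/10, 171/2]
L3 α=1/2: [612/5, 2851/20, 239/4]
L4 α=1/3: [1864/15, 1497/10, 175/2]
L5 α=2/5: [2164/25, 6731/50, 569/10]
L6 α=3/5: [18728/125, 21206/125, 2714/25]
= [150, 170, 109]

query (0,1) [L1,L2,L3,L4,L5,L6] — begin 0,0,0
+L1 (α=3/4) → [735/4, 507/4, 267/4]
+L2 (α=1/4) → [3225/16, 1541/16, 841/16]
+L3 (α=5/6) → [19225/96, 18661/96, 13961/96]
+L4 (α=2/3) → [51865/288, 34405/288, 28361/288]
+L5 (α=1/4) → [53689/384, 43909/384, 37289/384]
+L6 (α=0) → [53689/384, 43909/384, 37289/384]
→ [140, 114, 97]

(0,1) stack=L1,L2,L3,L4,L5,L7; from [0,0,0]:
L1 α=3/4: [735/4, 507/4, 267/4]
L2 α=1/4: [3225/16, 1541/16, 841/16]
L3 α=5/6: [19225/96, 18661/96, 13961/96]
L4 α=2/3: [51865/288, 34405/288, 28361/288]
L5 α=1/4: [53689/384, 43909/384, 37289/384]
L7 α=1/6: [321437/2304, 284057/2304, 246349/2304]
rounded: [140, 123, 107]


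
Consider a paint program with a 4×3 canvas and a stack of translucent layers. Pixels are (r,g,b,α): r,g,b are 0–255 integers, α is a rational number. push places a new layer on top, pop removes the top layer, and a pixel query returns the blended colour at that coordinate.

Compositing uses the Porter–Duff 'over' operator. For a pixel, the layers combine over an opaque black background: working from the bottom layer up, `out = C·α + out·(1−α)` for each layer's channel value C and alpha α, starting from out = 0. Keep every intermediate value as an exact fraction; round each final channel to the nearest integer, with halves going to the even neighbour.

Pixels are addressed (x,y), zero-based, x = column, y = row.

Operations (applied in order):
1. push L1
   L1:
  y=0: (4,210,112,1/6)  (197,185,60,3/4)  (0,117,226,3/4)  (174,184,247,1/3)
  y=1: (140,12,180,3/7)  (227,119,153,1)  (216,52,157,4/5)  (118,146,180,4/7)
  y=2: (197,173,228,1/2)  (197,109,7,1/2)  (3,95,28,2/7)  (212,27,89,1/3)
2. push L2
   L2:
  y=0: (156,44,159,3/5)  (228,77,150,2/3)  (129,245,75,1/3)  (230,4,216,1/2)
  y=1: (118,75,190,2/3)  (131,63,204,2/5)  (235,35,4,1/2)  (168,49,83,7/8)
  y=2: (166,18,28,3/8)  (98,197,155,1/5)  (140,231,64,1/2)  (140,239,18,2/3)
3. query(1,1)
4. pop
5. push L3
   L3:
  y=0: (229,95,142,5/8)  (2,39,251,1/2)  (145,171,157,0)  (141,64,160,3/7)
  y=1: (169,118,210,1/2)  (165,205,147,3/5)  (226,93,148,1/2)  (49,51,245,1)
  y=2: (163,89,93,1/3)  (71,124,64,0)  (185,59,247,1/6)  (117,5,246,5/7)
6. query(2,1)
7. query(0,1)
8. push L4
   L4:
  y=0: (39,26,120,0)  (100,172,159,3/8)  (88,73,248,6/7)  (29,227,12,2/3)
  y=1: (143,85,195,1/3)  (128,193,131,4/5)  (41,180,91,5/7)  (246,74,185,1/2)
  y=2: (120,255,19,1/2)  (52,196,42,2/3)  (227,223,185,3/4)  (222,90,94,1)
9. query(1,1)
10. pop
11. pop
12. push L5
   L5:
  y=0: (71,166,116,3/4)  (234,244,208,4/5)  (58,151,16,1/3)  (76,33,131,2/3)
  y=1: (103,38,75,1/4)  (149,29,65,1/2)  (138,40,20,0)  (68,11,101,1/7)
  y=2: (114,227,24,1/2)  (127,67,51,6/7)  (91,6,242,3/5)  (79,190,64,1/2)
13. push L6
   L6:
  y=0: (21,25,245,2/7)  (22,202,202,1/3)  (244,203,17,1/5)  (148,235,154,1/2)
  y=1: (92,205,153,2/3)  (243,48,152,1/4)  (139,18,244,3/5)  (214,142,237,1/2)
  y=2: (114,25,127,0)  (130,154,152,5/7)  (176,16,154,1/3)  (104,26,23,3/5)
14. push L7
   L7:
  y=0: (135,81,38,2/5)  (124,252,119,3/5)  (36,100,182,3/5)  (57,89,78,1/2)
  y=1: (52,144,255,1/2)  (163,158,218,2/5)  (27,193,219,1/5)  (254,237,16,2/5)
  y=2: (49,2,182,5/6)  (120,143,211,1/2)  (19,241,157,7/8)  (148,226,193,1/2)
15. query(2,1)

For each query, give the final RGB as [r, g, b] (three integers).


at x=1,y=1 over L1,L2:
+L1 (α=1) → [227, 119, 153]
+L2 (α=2/5) → [943/5, 483/5, 867/5]
= [189, 97, 173]

at x=2,y=1 over L1,L3:
L1 α=4/5: [864/5, 208/5, 628/5]
L3 α=1/2: [997/5, 673/10, 684/5]
= [199, 67, 137]

(0,1) stack=L1,L3; from [0,0,0]:
L1 α=3/7: [60, 36/7, 540/7]
L3 α=1/2: [229/2, 431/7, 1005/7]
rounded: [114, 62, 144]

query (1,1) [L1,L3,L4] — begin 0,0,0
L1 α=1: [227, 119, 153]
L3 α=3/5: [949/5, 853/5, 747/5]
L4 α=4/5: [3509/25, 4713/25, 3367/25]
= [140, 189, 135]

at x=2,y=1 over L1,L5,L6,L7:
after L1 α=4/5: [864/5, 208/5, 628/5]
after L5 α=0: [864/5, 208/5, 628/5]
after L6 α=3/5: [3813/25, 686/25, 4916/25]
after L7 α=1/5: [15927/125, 7569/125, 25139/125]
rounded: [127, 61, 201]


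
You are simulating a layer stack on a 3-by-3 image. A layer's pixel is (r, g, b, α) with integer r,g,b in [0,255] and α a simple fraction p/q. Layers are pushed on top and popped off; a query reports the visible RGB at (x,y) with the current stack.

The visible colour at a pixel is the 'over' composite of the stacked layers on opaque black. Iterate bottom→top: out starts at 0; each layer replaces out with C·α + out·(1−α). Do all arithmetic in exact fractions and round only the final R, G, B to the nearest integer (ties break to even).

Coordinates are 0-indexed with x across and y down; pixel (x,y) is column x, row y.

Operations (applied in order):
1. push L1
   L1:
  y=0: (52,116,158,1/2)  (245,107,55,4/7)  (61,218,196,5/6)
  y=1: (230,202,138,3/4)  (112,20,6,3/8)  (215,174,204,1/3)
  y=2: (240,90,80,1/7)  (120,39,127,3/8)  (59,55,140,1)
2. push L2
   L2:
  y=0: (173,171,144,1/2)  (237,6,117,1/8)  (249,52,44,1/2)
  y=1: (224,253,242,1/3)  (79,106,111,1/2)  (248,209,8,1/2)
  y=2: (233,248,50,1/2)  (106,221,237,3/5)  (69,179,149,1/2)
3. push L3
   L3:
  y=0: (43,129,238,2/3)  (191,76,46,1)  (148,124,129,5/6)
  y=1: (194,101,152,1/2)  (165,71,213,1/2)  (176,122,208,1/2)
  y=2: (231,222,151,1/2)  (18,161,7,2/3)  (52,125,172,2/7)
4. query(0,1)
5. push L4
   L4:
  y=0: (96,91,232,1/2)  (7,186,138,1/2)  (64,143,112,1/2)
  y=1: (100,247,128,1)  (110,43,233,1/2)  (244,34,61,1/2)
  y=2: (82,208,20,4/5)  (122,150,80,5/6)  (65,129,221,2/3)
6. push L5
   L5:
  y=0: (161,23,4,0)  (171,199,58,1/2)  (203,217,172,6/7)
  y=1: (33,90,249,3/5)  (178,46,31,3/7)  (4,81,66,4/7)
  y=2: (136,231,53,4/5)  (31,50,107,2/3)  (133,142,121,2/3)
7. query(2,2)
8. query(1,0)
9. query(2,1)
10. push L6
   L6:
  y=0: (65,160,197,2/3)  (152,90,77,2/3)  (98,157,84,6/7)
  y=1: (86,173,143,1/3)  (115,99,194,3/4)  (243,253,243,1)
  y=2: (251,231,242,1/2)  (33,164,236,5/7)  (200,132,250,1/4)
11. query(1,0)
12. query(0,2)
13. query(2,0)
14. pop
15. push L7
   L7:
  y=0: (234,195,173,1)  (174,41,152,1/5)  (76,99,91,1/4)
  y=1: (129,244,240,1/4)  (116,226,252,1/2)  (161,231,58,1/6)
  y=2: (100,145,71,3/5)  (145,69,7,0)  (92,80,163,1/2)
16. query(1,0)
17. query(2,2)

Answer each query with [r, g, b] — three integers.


at x=0,y=1 over L1,L2,L3:
after L1 α=3/4: [345/2, 303/2, 207/2]
after L2 α=1/3: [569/3, 556/3, 449/3]
after L3 α=1/2: [1151/6, 859/6, 905/6]
rounded: [192, 143, 151]

(2,2) stack=L1,L2,L3,L4,L5; from [0,0,0]:
L1 α=1: [59, 55, 140]
L2 α=1/2: [64, 117, 289/2]
L3 α=2/7: [424/7, 835/7, 2133/14]
L4 α=2/3: [1334/21, 2641/21, 8321/42]
L5 α=2/3: [6920/63, 8605/63, 18485/126]
→ [110, 137, 147]

query (1,0) [L1,L2,L3,L4,L5] — begin 0,0,0
after L1 α=4/7: [140, 428/7, 220/7]
after L2 α=1/8: [1217/8, 217/4, 337/8]
after L3 α=1: [191, 76, 46]
after L4 α=1/2: [99, 131, 92]
after L5 α=1/2: [135, 165, 75]
= [135, 165, 75]

(2,1) stack=L1,L2,L3,L4,L5; from [0,0,0]:
L1 α=1/3: [215/3, 58, 68]
L2 α=1/2: [959/6, 267/2, 38]
L3 α=1/2: [2015/12, 511/4, 123]
L4 α=1/2: [4943/24, 647/8, 92]
L5 α=4/7: [5071/56, 4533/56, 540/7]
rounded: [91, 81, 77]

at x=1,y=0 over L1,L2,L3,L4,L5,L6:
L1 α=4/7: [140, 428/7, 220/7]
L2 α=1/8: [1217/8, 217/4, 337/8]
L3 α=1: [191, 76, 46]
L4 α=1/2: [99, 131, 92]
L5 α=1/2: [135, 165, 75]
L6 α=2/3: [439/3, 115, 229/3]
= [146, 115, 76]

at x=0,y=2 over L1,L2,L3,L4,L5,L6:
L1 α=1/7: [240/7, 90/7, 80/7]
L2 α=1/2: [1871/14, 913/7, 215/7]
L3 α=1/2: [5105/28, 2467/14, 636/7]
L4 α=4/5: [14289/140, 2823/14, 1196/35]
L5 α=4/5: [90449/700, 15759/70, 8616/175]
L6 α=1/2: [266149/1400, 31929/140, 25483/175]
→ [190, 228, 146]

(2,0) stack=L1,L2,L3,L4,L5,L6; from [0,0,0]:
L1 α=5/6: [305/6, 545/3, 490/3]
L2 α=1/2: [1799/12, 701/6, 311/3]
L3 α=5/6: [10679/72, 4421/36, 1123/9]
L4 α=1/2: [15287/144, 9569/72, 2131/18]
L5 α=6/7: [190679/1008, 14759/72, 20707/126]
L6 α=6/7: [783383/7056, 82583/504, 84211/882]
= [111, 164, 95]

at x=1,y=0 over L1,L2,L3,L4,L5,L7:
+L1 (α=4/7) → [140, 428/7, 220/7]
+L2 (α=1/8) → [1217/8, 217/4, 337/8]
+L3 (α=1) → [191, 76, 46]
+L4 (α=1/2) → [99, 131, 92]
+L5 (α=1/2) → [135, 165, 75]
+L7 (α=1/5) → [714/5, 701/5, 452/5]
→ [143, 140, 90]

(2,2) stack=L1,L2,L3,L4,L5,L7; from [0,0,0]:
+L1 (α=1) → [59, 55, 140]
+L2 (α=1/2) → [64, 117, 289/2]
+L3 (α=2/7) → [424/7, 835/7, 2133/14]
+L4 (α=2/3) → [1334/21, 2641/21, 8321/42]
+L5 (α=2/3) → [6920/63, 8605/63, 18485/126]
+L7 (α=1/2) → [6358/63, 13645/126, 39023/252]
→ [101, 108, 155]


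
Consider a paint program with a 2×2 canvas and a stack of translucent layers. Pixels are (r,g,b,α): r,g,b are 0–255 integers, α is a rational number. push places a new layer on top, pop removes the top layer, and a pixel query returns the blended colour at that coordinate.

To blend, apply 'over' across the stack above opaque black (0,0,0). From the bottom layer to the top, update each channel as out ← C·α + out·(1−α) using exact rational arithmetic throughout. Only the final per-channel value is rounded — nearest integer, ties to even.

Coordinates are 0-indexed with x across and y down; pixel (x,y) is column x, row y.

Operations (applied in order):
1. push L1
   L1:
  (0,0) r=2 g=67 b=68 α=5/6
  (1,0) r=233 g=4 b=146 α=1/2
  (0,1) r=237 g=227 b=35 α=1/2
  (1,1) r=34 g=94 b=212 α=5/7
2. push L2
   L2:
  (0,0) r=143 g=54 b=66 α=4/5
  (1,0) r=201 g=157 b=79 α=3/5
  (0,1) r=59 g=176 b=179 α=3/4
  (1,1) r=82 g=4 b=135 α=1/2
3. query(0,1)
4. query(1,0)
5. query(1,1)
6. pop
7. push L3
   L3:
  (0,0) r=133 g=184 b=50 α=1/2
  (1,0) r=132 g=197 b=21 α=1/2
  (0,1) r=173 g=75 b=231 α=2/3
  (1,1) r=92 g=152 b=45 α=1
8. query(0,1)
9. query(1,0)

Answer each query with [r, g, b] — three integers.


at x=0,y=1 over L1,L2:
after L1 α=1/2: [237/2, 227/2, 35/2]
after L2 α=3/4: [591/8, 1283/8, 1109/8]
rounded: [74, 160, 139]

at x=1,y=0 over L1,L2:
L1 α=1/2: [233/2, 2, 73]
L2 α=3/5: [836/5, 95, 383/5]
= [167, 95, 77]

query (1,1) [L1,L2] — begin 0,0,0
+L1 (α=5/7) → [170/7, 470/7, 1060/7]
+L2 (α=1/2) → [372/7, 249/7, 2005/14]
= [53, 36, 143]

(0,1) stack=L1,L3; from [0,0,0]:
+L1 (α=1/2) → [237/2, 227/2, 35/2]
+L3 (α=2/3) → [929/6, 527/6, 959/6]
= [155, 88, 160]

(1,0) stack=L1,L3; from [0,0,0]:
after L1 α=1/2: [233/2, 2, 73]
after L3 α=1/2: [497/4, 199/2, 47]
rounded: [124, 100, 47]


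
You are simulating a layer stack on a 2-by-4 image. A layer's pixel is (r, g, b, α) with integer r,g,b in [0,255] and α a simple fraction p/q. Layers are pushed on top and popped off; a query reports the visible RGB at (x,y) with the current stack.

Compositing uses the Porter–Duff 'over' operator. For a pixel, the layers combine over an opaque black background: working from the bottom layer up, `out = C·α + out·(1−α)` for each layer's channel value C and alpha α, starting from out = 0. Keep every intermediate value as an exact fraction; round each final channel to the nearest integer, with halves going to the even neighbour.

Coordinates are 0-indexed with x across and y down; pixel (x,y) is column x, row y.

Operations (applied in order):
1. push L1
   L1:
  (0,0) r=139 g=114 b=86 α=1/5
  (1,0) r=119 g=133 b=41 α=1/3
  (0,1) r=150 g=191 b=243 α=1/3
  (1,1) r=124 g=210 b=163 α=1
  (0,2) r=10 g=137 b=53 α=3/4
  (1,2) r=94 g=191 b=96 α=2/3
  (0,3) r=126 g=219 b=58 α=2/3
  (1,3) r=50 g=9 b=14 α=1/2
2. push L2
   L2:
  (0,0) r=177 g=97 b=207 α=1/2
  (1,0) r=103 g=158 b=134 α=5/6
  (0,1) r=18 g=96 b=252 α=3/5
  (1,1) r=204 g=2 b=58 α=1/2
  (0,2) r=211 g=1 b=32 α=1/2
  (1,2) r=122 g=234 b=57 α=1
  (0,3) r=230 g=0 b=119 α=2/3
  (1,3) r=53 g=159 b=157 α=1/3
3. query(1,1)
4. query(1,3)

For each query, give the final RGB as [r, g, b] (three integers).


at x=1,y=1 over L1,L2:
L1 α=1: [124, 210, 163]
L2 α=1/2: [164, 106, 221/2]
rounded: [164, 106, 110]

query (1,3) [L1,L2] — begin 0,0,0
+L1 (α=1/2) → [25, 9/2, 7]
+L2 (α=1/3) → [103/3, 56, 57]
rounded: [34, 56, 57]


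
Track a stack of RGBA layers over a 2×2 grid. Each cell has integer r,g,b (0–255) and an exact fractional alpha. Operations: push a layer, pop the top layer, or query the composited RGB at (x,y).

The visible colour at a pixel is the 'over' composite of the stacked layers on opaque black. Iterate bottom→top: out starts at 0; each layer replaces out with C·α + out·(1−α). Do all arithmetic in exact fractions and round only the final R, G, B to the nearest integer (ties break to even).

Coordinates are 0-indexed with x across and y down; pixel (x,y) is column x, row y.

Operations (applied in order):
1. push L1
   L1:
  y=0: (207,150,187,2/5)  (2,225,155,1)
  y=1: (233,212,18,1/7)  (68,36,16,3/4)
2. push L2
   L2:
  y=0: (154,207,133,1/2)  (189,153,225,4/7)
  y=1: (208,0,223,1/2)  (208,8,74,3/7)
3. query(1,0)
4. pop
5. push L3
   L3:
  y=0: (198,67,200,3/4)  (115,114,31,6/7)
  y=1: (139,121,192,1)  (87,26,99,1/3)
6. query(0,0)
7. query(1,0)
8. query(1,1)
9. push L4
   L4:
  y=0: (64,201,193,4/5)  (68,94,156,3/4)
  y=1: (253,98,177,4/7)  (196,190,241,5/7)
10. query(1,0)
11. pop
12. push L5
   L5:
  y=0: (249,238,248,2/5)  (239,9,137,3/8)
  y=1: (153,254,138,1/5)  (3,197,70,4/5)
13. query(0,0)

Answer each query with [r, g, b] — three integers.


(1,0) stack=L1,L2; from [0,0,0]:
+L1 (α=1) → [2, 225, 155]
+L2 (α=4/7) → [762/7, 1287/7, 195]
rounded: [109, 184, 195]

(0,0) stack=L1,L3; from [0,0,0]:
+L1 (α=2/5) → [414/5, 60, 374/5]
+L3 (α=3/4) → [846/5, 261/4, 1687/10]
rounded: [169, 65, 169]

at x=1,y=0 over L1,L3:
+L1 (α=1) → [2, 225, 155]
+L3 (α=6/7) → [692/7, 909/7, 341/7]
rounded: [99, 130, 49]

query (1,1) [L1,L3] — begin 0,0,0
L1 α=3/4: [51, 27, 12]
L3 α=1/3: [63, 80/3, 41]
→ [63, 27, 41]

(1,0) stack=L1,L3,L4; from [0,0,0]:
+L1 (α=1) → [2, 225, 155]
+L3 (α=6/7) → [692/7, 909/7, 341/7]
+L4 (α=3/4) → [530/7, 2883/28, 3617/28]
= [76, 103, 129]

at x=0,y=0 over L1,L3,L5:
L1 α=2/5: [414/5, 60, 374/5]
L3 α=3/4: [846/5, 261/4, 1687/10]
L5 α=2/5: [5028/25, 2687/20, 10021/50]
= [201, 134, 200]


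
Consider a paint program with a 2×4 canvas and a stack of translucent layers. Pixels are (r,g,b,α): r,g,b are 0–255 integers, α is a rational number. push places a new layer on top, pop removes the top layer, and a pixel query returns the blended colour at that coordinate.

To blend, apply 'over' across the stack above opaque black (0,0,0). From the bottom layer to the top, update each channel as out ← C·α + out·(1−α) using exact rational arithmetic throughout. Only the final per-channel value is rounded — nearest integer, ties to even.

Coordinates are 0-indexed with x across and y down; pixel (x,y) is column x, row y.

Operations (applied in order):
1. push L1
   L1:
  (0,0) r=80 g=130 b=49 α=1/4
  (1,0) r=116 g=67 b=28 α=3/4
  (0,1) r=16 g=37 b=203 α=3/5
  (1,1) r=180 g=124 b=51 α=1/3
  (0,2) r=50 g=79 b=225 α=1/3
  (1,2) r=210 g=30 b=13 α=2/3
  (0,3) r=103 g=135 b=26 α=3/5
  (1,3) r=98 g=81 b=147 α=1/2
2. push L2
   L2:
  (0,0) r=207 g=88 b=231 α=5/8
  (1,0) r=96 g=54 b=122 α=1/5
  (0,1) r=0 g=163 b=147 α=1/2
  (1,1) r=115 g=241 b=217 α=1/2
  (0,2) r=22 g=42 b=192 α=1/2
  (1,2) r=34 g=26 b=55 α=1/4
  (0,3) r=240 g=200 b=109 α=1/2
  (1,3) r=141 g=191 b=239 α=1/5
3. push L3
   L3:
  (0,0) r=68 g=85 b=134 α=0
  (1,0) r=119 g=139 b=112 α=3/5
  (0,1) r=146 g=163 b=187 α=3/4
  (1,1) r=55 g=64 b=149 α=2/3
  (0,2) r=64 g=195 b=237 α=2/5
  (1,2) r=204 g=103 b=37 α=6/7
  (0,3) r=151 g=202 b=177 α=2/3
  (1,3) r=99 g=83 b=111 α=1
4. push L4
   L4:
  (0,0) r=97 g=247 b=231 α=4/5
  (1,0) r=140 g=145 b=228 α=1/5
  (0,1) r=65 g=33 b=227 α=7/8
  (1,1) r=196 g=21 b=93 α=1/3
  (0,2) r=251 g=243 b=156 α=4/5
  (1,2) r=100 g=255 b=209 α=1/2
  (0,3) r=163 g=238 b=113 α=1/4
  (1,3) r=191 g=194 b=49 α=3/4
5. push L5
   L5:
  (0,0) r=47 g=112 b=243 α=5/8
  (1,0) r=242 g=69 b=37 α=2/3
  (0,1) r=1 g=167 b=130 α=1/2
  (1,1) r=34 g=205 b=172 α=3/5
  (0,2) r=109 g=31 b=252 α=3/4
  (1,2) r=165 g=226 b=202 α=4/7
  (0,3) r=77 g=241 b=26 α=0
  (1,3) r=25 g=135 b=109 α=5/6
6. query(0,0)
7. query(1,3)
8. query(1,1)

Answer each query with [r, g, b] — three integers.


at x=0,y=0 over L1,L2,L3,L4,L5:
after L1 α=1/4: [20, 65/2, 49/4]
after L2 α=5/8: [1095/8, 1075/16, 4767/32]
after L3 α=0: [1095/8, 1075/16, 4767/32]
after L4 α=4/5: [4199/40, 16883/80, 6867/32]
after L5 α=5/8: [21997/320, 95449/640, 59481/256]
→ [69, 149, 232]

(1,3) stack=L1,L2,L3,L4,L5; from [0,0,0]:
after L1 α=1/2: [49, 81/2, 147/2]
after L2 α=1/5: [337/5, 353/5, 533/5]
after L3 α=1: [99, 83, 111]
after L4 α=3/4: [168, 665/4, 129/2]
after L5 α=5/6: [293/6, 3365/24, 1219/12]
= [49, 140, 102]

(1,1) stack=L1,L2,L3,L4,L5; from [0,0,0]:
after L1 α=1/3: [60, 124/3, 17]
after L2 α=1/2: [175/2, 847/6, 117]
after L3 α=2/3: [395/6, 1615/18, 415/3]
after L4 α=1/3: [983/9, 1804/27, 1109/9]
after L5 α=3/5: [2884/45, 20213/135, 6862/45]
rounded: [64, 150, 152]


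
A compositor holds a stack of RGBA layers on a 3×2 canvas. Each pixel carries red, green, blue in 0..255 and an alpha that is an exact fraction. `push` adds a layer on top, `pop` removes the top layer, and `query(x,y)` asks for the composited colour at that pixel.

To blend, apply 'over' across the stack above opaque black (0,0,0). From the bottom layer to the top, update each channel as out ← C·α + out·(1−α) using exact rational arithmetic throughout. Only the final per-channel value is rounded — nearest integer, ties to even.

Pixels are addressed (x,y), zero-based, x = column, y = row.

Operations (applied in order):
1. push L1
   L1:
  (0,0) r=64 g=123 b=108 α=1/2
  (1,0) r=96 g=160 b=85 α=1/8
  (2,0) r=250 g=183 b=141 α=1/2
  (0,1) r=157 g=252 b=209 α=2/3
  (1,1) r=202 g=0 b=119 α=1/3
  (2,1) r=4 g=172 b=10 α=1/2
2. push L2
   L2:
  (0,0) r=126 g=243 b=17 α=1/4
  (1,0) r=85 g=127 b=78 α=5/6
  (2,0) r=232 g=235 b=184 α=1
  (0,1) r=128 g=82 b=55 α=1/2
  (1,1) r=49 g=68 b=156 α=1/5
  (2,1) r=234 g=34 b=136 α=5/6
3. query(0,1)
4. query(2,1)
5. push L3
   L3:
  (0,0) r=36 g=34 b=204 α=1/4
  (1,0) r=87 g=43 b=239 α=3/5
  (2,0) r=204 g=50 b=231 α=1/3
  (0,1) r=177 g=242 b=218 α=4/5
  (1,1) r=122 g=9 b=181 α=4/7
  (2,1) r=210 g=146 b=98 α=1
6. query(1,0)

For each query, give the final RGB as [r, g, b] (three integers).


(0,1) stack=L1,L2; from [0,0,0]:
+L1 (α=2/3) → [314/3, 168, 418/3]
+L2 (α=1/2) → [349/3, 125, 583/6]
→ [116, 125, 97]

(2,1) stack=L1,L2; from [0,0,0]:
+L1 (α=1/2) → [2, 86, 5]
+L2 (α=5/6) → [586/3, 128/3, 685/6]
rounded: [195, 43, 114]

(1,0) stack=L1,L2,L3; from [0,0,0]:
+L1 (α=1/8) → [12, 20, 85/8]
+L2 (α=5/6) → [437/6, 655/6, 3205/48]
+L3 (α=3/5) → [244/3, 1042/15, 20413/120]
→ [81, 69, 170]


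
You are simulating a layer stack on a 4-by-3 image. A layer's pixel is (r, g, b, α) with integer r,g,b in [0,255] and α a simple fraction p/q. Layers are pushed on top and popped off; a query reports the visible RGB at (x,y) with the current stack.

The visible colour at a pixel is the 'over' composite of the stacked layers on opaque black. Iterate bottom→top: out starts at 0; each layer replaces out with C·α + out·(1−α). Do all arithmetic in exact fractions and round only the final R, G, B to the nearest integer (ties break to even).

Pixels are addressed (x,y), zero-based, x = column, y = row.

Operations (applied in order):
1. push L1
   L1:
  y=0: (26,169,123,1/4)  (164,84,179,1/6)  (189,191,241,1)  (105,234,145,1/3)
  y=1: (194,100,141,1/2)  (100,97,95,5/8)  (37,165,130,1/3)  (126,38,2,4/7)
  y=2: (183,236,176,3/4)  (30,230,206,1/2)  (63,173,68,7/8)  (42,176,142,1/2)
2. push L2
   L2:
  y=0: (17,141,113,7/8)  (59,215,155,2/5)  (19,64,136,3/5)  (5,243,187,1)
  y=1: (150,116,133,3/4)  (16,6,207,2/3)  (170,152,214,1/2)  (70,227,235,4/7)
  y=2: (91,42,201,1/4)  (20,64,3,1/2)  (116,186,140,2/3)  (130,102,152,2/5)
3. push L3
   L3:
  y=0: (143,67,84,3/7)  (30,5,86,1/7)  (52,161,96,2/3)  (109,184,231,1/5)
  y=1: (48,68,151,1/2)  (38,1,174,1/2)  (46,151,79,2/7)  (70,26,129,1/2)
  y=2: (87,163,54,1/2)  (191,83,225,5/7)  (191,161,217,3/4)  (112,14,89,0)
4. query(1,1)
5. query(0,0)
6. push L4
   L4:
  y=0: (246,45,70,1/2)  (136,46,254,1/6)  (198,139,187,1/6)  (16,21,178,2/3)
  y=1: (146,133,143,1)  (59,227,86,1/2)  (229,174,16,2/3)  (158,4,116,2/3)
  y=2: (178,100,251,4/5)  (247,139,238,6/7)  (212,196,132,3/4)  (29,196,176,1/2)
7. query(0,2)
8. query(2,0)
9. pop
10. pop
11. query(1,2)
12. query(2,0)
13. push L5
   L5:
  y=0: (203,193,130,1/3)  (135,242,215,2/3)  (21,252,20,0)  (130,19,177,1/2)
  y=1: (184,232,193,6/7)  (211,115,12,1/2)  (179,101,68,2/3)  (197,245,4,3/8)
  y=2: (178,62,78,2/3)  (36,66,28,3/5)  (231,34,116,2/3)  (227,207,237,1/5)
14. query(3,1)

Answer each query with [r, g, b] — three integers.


at x=1,y=1 over L1,L2,L3:
L1 α=5/8: [125/2, 485/8, 475/8]
L2 α=2/3: [63/2, 581/24, 3787/24]
L3 α=1/2: [139/4, 605/48, 7963/48]
= [35, 13, 166]

(0,0) stack=L1,L2,L3; from [0,0,0]:
L1 α=1/4: [13/2, 169/4, 123/4]
L2 α=7/8: [251/16, 4117/32, 3287/32]
L3 α=3/7: [281/4, 5725/56, 5303/56]
= [70, 102, 95]

at x=0,y=2 over L1,L2,L3,L4:
+L1 (α=3/4) → [549/4, 177, 132]
+L2 (α=1/4) → [2011/16, 573/4, 597/4]
+L3 (α=1/2) → [3403/32, 1225/8, 813/8]
+L4 (α=4/5) → [26187/160, 885/8, 1769/8]
→ [164, 111, 221]

at x=2,y=0 over L1,L2,L3,L4:
after L1 α=1: [189, 191, 241]
after L2 α=3/5: [87, 574/5, 178]
after L3 α=2/3: [191/3, 728/5, 370/3]
after L4 α=1/6: [1549/18, 289/2, 2411/18]
= [86, 144, 134]

(1,2) stack=L1,L2; from [0,0,0]:
L1 α=1/2: [15, 115, 103]
L2 α=1/2: [35/2, 179/2, 53]
→ [18, 90, 53]

(2,0) stack=L1,L2; from [0,0,0]:
after L1 α=1: [189, 191, 241]
after L2 α=3/5: [87, 574/5, 178]
→ [87, 115, 178]

at x=3,y=1 over L1,L2,L5:
after L1 α=4/7: [72, 152/7, 8/7]
after L2 α=4/7: [496/7, 6812/49, 6604/49]
after L5 α=3/8: [6617/56, 70075/392, 4201/49]
rounded: [118, 179, 86]


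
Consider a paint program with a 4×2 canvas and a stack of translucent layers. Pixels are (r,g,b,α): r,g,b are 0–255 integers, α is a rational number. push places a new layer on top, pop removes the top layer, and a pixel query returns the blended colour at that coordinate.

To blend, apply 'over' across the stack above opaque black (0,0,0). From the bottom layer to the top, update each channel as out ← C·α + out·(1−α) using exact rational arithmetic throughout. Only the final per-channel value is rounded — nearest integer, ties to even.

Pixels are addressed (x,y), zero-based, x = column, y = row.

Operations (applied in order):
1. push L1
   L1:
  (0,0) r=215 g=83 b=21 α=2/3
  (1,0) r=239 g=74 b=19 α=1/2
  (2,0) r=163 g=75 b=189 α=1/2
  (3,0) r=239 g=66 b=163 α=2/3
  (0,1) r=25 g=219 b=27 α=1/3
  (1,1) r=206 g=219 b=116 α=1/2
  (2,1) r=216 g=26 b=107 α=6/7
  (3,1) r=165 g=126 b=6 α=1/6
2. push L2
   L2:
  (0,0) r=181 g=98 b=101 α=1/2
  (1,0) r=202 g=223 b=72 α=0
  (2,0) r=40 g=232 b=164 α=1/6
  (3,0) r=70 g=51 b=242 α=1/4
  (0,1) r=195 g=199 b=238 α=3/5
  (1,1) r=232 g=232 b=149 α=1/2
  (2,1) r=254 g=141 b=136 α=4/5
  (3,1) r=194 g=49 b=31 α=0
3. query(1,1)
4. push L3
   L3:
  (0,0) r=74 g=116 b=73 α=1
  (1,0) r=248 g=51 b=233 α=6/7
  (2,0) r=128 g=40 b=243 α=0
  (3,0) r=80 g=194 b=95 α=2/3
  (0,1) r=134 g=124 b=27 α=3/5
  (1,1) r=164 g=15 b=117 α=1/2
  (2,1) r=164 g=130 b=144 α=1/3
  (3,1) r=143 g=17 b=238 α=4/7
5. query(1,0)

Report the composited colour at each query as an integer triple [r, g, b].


at x=1,y=1 over L1,L2:
after L1 α=1/2: [103, 219/2, 58]
after L2 α=1/2: [335/2, 683/4, 207/2]
rounded: [168, 171, 104]

at x=1,y=0 over L1,L2,L3:
L1 α=1/2: [239/2, 37, 19/2]
L2 α=0: [239/2, 37, 19/2]
L3 α=6/7: [3215/14, 49, 2815/14]
→ [230, 49, 201]
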